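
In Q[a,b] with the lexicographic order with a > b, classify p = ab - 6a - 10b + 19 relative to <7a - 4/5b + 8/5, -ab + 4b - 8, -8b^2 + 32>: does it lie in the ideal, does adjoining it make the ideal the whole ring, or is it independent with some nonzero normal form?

First compute the reduced Gröbner basis of I by Buchberger's algorithm.
f_1 = 7a - 4/5b + 8/5, LT = a.
f_2 = -ab + 4b - 8, LT = ab.
f_3 = -8b^2 + 32, LT = b^2.

S(f_1,f_2): lcm = ab. S = -4/35b^2 + 148/35b - 8.
  leading term b^2: subtract (1/70)·f_3 from -4/35b^2 + 148/35b - 8 → 148/35b - 296/35
  leading term b: no divisor's leading term divides it; move 148/35b to the remainder.
  leading term 1: no divisor's leading term divides it; move -296/35 to the remainder.
  remainder 148/35b - 296/35 ≠ 0; add h_4 = 148/35b - 296/35 to the basis.

S(f_1,f_3): leading monomials are coprime, so the S-polynomial reduces to 0 (Buchberger's first criterion).
S(f_2,f_3): lcm = ab^2. S = 4a - 4b^2 + 8b.
  leading term a: subtract (4/7)·f_1 from 4a - 4b^2 + 8b → -4b^2 + 296/35b - 32/35
  leading term b^2: subtract (1/2)·f_3 from -4b^2 + 296/35b - 32/35 → 296/35b - 592/35
  leading term b: subtract (2)·h_4 from 296/35b - 592/35 → 0
  remainder 0.

S(f_1,h_4): leading monomials are coprime, so the S-polynomial reduces to 0 (Buchberger's first criterion).
S(f_2,h_4): lcm = ab. S = 2a - 4b + 8.
  leading term a: subtract (2/7)·f_1 from 2a - 4b + 8 → -132/35b + 264/35
  leading term b: subtract (-33/37)·h_4 from -132/35b + 264/35 → 0
  remainder 0.

S(f_3,h_4): lcm = b^2. S = 2b - 4.
  leading term b: subtract (35/74)·h_4 from 2b - 4 → 0
  remainder 0.

Every S-polynomial of the final basis reduces to 0, so we have a Gröbner basis.
Inter-reduce: drop elements whose leading term is divisible by another's, tail-reduce, and make monic.
Reduced Gröbner basis: {a, b - 2}.
Label its elements g_1 = a, g_2 = b - 2.

Reduce p = ab - 6a - 10b + 19 modulo G:
  leading term ab: subtract (b)·g_1 from ab - 6a - 10b + 19 → -6a - 10b + 19
  leading term a: subtract (-6)·g_1 from -6a - 10b + 19 → -10b + 19
  leading term b: subtract (-10)·g_2 from -10b + 19 → -1
  leading term 1: no divisor's leading term divides it; move -1 to the remainder.
  normal form = -1.
The normal form is nonzero, so p ∉ I. Since p minus its normal form lies in I, I + (p) = I + (r) where r = -1; decide whether this ideal is the whole ring.
Here r = -1 is a nonzero constant, hence a unit: 1 ∈ I + (p), the Gröbner basis of I + (p) is {1}, and the enlarged system has no common solution — adjoining p is inconsistent.

Adjoining ab - 6a - 10b + 19 makes the ideal the whole ring: the system is inconsistent.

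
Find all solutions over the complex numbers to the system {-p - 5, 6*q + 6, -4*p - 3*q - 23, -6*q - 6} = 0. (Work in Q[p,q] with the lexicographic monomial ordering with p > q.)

{(-5, -1)}

Compute a lex Gröbner basis by Buchberger's algorithm.
f_1 = -p - 5, LT = p.
f_2 = 6*q + 6, LT = q.
f_3 = -4*p - 3*q - 23, LT = p.
f_4 = -6*q - 6, LT = q.

The S-polynomials (S(f_1,f_2), S(f_1,f_3), S(f_1,f_4), S(f_2,f_3), S(f_2,f_4), S(f_3,f_4)) all reduce to 0 modulo the current basis, so we have a Gröbner basis.
Inter-reduce: drop elements whose leading term is divisible by another's, tail-reduce, and make monic.
Reduced Gröbner basis: {p + 5, q + 1}.

Since the basis is lex-ordered, q + 1 is univariate in q. Its roots are {-1}. Back-substituting each root into the other basis elements fixes the other coordinates.
  q = -1: the earlier basis element becomes p + 5 = 0, giving p = -5 — point (-5, -1).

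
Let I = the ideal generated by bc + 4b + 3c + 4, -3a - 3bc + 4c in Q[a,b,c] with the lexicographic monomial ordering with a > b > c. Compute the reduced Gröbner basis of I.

f_1 = bc + 4b + 3c + 4, LT = bc.
f_2 = -3a - 3bc + 4c, LT = a.

The S-polynomials (S(f_1,f_2)) all reduce to 0 modulo the current basis, so we have a Gröbner basis.

G = {a - 4b - 13/3c - 4, bc + 4b + 3c + 4}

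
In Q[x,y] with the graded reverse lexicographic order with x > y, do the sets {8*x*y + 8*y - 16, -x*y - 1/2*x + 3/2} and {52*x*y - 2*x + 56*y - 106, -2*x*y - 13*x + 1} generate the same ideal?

No, the ideals differ.

Two ideals are equal iff their reduced Gröbner bases coincide (the reduced basis is unique for a fixed ordering).
Buchberger on the first generating set:
f_1 = 8*x*y + 8*y - 16, LT = x*y.
f_2 = -x*y - 1/2*x + 3/2, LT = x*y.

S(f_1,f_2): lcm = x*y. S = -1/2*x + y - 1/2.
  reduce S modulo (f_1, f_2):
  remainder -1/2*x + y - 1/2 ≠ 0; add g_3 = -1/2*x + y - 1/2 to the basis.

S(f_1,g_3): lcm = x*y. S = 2*y**2 - 2.
  reduce S modulo (f_1, f_2, g_3):
  remainder 2*y**2 - 2 ≠ 0; add g_4 = 2*y**2 - 2 to the basis.

The other S-polynomials (S(f_2,g_3), S(f_1,g_4), S(f_2,g_4), S(g_3,g_4)) all reduce to 0 modulo the current basis, so we have a Gröbner basis.
Inter-reduce: drop elements whose leading term is divisible by another's, tail-reduce, and make monic.
Reduced Gröbner basis: {y**2 - 1, x - 2*y + 1}.

Buchberger on the second generating set:
h_1 = 52*x*y - 2*x + 56*y - 106, LT = x*y.
h_2 = -2*x*y - 13*x + 1, LT = x*y.

S(h_1,h_2): lcm = x*y. S = -85/13*x + 14/13*y - 20/13.
  reduce S modulo (h_1, h_2):
  remainder -85/13*x + 14/13*y - 20/13 ≠ 0; add k_3 = -85/13*x + 14/13*y - 20/13 to the basis.

S(h_1,k_3): lcm = x*y. S = 14/85*y**2 - 1/26*x + 186/221*y - 53/26.
  reduce S modulo (h_1, h_2, k_3):
  remainder 14/85*y**2 + 71/85*y - 69/34 ≠ 0; add k_4 = 14/85*y**2 + 71/85*y - 69/34 to the basis.

The other S-polynomials (S(h_2,k_3), S(h_1,k_4), S(h_2,k_4), S(k_3,k_4)) all reduce to 0 modulo the current basis, so we have a Gröbner basis.
Inter-reduce: drop elements whose leading term is divisible by another's, tail-reduce, and make monic.
Reduced Gröbner basis: {y**2 + 71/14*y - 345/28, x - 14/85*y + 4/17}.

The bases are distinct; the ideals are different.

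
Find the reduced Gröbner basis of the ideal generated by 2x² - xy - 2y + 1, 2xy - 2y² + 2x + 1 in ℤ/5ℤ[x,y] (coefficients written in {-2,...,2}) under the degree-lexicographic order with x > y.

G = {y³ + y² + x + y + 2, x² + 2y² - 2x - y + 2, xy - y² + x - 2}

f_1 = 2x² - xy - 2y + 1, LT = x².
f_2 = 2xy - 2y² + 2x + 1, LT = xy.

S(f_1,f_2): lcm = x²y. S = -2xy² - x² - y² + 2x - 2y.
  reduce S modulo (f_1, f_2):
  remainder -2y³ - 2y² - 2x - 2y + 1 ≠ 0; add g_3 = -2y³ - 2y² - 2x - 2y + 1 to the basis.

The other S-polynomials (S(f_1,g_3), S(f_2,g_3)) all reduce to 0 modulo the current basis, so we have a Gröbner basis.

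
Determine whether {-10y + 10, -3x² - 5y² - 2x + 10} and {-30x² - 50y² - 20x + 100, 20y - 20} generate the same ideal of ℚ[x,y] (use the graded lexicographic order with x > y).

Yes, the ideals are equal.

Since reduced Gröbner bases are canonical representatives of ideals under a given ordering, it suffices to compute and compare them.
Buchberger on the first generating set:
f_1 = -10y + 10, LT = y.
f_2 = -3x² - 5y² - 2x + 10, LT = x².

The S-polynomials (S(f_1,f_2)) all reduce to 0 modulo the current basis, so we have a Gröbner basis.
Inter-reduce: drop elements whose leading term is divisible by another's, tail-reduce, and make monic.
Reduced Gröbner basis: {x² + ⅔x - 5/3, y - 1}.

Buchberger on the second generating set:
h_1 = -30x² - 50y² - 20x + 100, LT = x².
h_2 = 20y - 20, LT = y.

The S-polynomials (S(h_1,h_2)) all reduce to 0 modulo the current basis, so we have a Gröbner basis.
Inter-reduce: drop elements whose leading term is divisible by another's, tail-reduce, and make monic.
Reduced Gröbner basis: {x² + ⅔x - 5/3, y - 1}.

The two bases agree; hence the ideals are identical.
The same test decides containment: I ⊆ J iff every generator of I reduces to 0 modulo a Gröbner basis of J.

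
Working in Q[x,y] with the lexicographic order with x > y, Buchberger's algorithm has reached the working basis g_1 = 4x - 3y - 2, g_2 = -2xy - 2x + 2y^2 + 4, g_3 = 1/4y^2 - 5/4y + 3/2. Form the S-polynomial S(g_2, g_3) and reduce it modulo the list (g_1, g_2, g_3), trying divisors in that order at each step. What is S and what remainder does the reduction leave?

S(g_2, g_3) = 6xy - 6x - y^3 - 2y; remainder on division = 0.

lcm(LM(g_2), LM(g_3)) = xy^2.
S = (lcm/LT(g_2))·g_2 − (lcm/LT(g_3))·g_3 = 6xy - 6x - y^3 - 2y.
Reduce S modulo (g_1, g_2, g_3) in that order:
  leading term xy: subtract (3/2y)·g_1 from 6xy - 6x - y^3 - 2y → -6x - y^3 + 9/2y^2 + y
  leading term x: subtract (-3/2)·g_1 from -6x - y^3 + 9/2y^2 + y → -y^3 + 9/2y^2 - 7/2y - 3
  leading term y^3: subtract (-4y)·g_3 from -y^3 + 9/2y^2 - 7/2y - 3 → -1/2y^2 + 5/2y - 3
  leading term y^2: subtract (-2)·g_3 from -1/2y^2 + 5/2y - 3 → 0
The remainder is 0, so this S-polynomial contributes no new basis element.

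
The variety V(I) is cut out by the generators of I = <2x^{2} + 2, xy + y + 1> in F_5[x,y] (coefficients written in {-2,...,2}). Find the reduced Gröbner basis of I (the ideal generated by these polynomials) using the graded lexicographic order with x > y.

G = {y^{2} + y - 2, x - 2y - 1}

f_1 = 2x^{2} + 2, LT = x^{2}.
f_2 = xy + y + 1, LT = xy.

S(f_1,f_2): lcm = x^{2}y. S = -xy - x + y.
  leading term xy: subtract (-1)·f_2 from -xy - x + y → -x + 2y + 1
  leading term x: no divisor's leading term divides it; move -x to the remainder.
  leading term y: no divisor's leading term divides it; move 2y to the remainder.
  leading term 1: no divisor's leading term divides it; move 1 to the remainder.
  remainder -x + 2y + 1 ≠ 0; add g_3 = -x + 2y + 1 to the basis.

S(f_2,g_3): lcm = xy. S = 2y^{2} + 2y + 1.
  leading term y^{2}: no divisor's leading term divides it; move 2y^{2} to the remainder.
  leading term y: no divisor's leading term divides it; move 2y to the remainder.
  leading term 1: no divisor's leading term divides it; move 1 to the remainder.
  remainder 2y^{2} + 2y + 1 ≠ 0; add g_4 = 2y^{2} + 2y + 1 to the basis.

The other S-polynomials (S(f_1,g_3), S(f_1,g_4), S(f_2,g_4), S(g_3,g_4)) all reduce to 0 modulo the current basis, so we have a Gröbner basis.
Inter-reduce: drop elements whose leading term is divisible by another's, tail-reduce, and make monic.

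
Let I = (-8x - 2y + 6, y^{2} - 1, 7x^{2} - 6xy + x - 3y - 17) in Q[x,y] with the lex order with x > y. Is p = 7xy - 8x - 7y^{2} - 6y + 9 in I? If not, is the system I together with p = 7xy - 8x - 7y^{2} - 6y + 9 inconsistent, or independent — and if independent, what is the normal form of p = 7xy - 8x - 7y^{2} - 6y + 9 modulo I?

Adjoining 7xy - 8x - 7y^{2} - 6y + 9 makes the ideal the whole ring: the system is inconsistent.

First compute the reduced Gröbner basis of I by Buchberger's algorithm.
f_1 = -8x - 2y + 6, LT = x.
f_2 = y^{2} - 1, LT = y^{2}.
f_3 = 7x^{2} - 6xy + x - 3y - 17, LT = x^{2}.

S(f_1,f_3): lcm = x^{2}. S = \tfrac{31}{28}xy - \tfrac{25}{28}x + \tfrac{3}{7}y + \tfrac{17}{7}.
  reduce S modulo (f_1, f_2, f_3):
  remainder \tfrac{83}{56}y + \tfrac{83}{56} ≠ 0; add h_4 = \tfrac{83}{56}y + \tfrac{83}{56} to the basis.

The other S-polynomials (S(f_1,f_2), S(f_2,f_3), S(f_1,h_4), S(f_2,h_4), S(f_3,h_4)) all reduce to 0 modulo the current basis, so we have a Gröbner basis.
Inter-reduce: drop elements whose leading term is divisible by another's, tail-reduce, and make monic.
Reduced Gröbner basis: {x - 1, y + 1}.
Label its elements g_1 = x - 1, g_2 = y + 1.

Reduce p = 7xy - 8x - 7y^{2} - 6y + 9 modulo G:
  leading term xy: subtract (7y)·g_1 from 7xy - 8x - 7y^{2} - 6y + 9 → -8x - 7y^{2} + y + 9
  leading term x: subtract (-8)·g_1 from -8x - 7y^{2} + y + 9 → -7y^{2} + y + 1
  leading term y^{2}: subtract (-7y)·g_2 from -7y^{2} + y + 1 → 8y + 1
  leading term y: subtract (8)·g_2 from 8y + 1 → -7
  leading term 1: no divisor's leading term divides it; move -7 to the remainder.
  normal form = -7.
The normal form is nonzero, so p ∉ I. Since p minus its normal form lies in I, I + (p) = I + (r) where r = -7; decide whether this ideal is the whole ring.
Here r = -7 is a nonzero constant, hence a unit: 1 ∈ I + (p), the Gröbner basis of I + (p) is {1}, and the enlarged system has no common solution — adjoining p is inconsistent.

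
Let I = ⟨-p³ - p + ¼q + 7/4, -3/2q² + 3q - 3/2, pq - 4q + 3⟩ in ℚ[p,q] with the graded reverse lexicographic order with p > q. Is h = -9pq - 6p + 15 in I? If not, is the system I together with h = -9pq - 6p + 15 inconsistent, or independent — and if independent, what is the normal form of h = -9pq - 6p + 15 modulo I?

-9pq - 6p + 15 lies in I (it reduces to 0).

First compute the reduced Gröbner basis of I by Buchberger's algorithm.
f_1 = -p³ - p + ¼q + 7/4, LT = p³.
f_2 = -3/2q² + 3q - 3/2, LT = q².
f_3 = pq - 4q + 3, LT = pq.

S(f_1,f_2): leading monomials are coprime, so the S-polynomial reduces to 0 (Buchberger's first criterion).
S(f_1,f_3): lcm = p³q. S = 4p²q - 3p² + pq - ¼q² - 7/4q.
  leading term p²q: subtract (4p)·f_3 from 4p²q - 3p² + pq - ¼q² - 7/4q → -3p² + 17pq - ¼q² - 12p - 7/4q
  leading term p²: no divisor's leading term divides it; move -3p² to the remainder.
  leading term pq: subtract (17)·f_3 from 17pq - ¼q² - 12p - 7/4q → -¼q² - 12p + 265/4q - 51
  leading term q²: subtract (⅙)·f_2 from -¼q² - 12p + 265/4q - 51 → -12p + 263/4q - 203/4
  leading term p: no divisor's leading term divides it; move -12p to the remainder.
  leading term q: no divisor's leading term divides it; move 263/4q to the remainder.
  leading term 1: no divisor's leading term divides it; move -203/4 to the remainder.
  remainder -3p² - 12p + 263/4q - 203/4 ≠ 0; add k_4 = -3p² - 12p + 263/4q - 203/4 to the basis.

S(f_2,f_3): lcm = pq². S = -2pq + 4q² + p - 3q.
  leading term pq: subtract (-2)·f_3 from -2pq + 4q² + p - 3q → 4q² + p - 11q + 6
  leading term q²: subtract (-8/3)·f_2 from 4q² + p - 11q + 6 → p - 3q + 2
  leading term p: no divisor's leading term divides it; move p to the remainder.
  leading term q: no divisor's leading term divides it; move -3q to the remainder.
  leading term 1: no divisor's leading term divides it; move 2 to the remainder.
  remainder p - 3q + 2 ≠ 0; add k_5 = p - 3q + 2 to the basis.

S(f_1,k_4): lcm = p³. S = -4p² + 263/12pq - 191/12p - ¼q - 7/4.
  leading term p²: subtract (4/3)·k_4 from -4p² + 263/12pq - 191/12p - ¼q - 7/4 → 263/12pq + 1/12p - 1055/12q + 791/12
  leading term pq: subtract (263/12)·f_3 from 263/12pq + 1/12p - 1055/12q + 791/12 → 1/12p - ¼q + ⅙
  leading term p: subtract (1/12)·k_5 from 1/12p - ¼q + ⅙ → 0
  remainder 0.

S(f_2,k_4): leading monomials are coprime, so the S-polynomial reduces to 0 (Buchberger's first criterion).
S(f_3,k_4): lcm = p²q. S = -8pq + 263/12q² + 3p - 203/12q.
  leading term pq: subtract (-8)·f_3 from -8pq + 263/12q² + 3p - 203/12q → 263/12q² + 3p - 587/12q + 24
  leading term q²: subtract (-263/18)·f_2 from 263/12q² + 3p - 587/12q + 24 → 3p - 61/12q + 25/12
  leading term p: subtract (3)·k_5 from 3p - 61/12q + 25/12 → 47/12q - 47/12
  leading term q: no divisor's leading term divides it; move 47/12q to the remainder.
  leading term 1: no divisor's leading term divides it; move -47/12 to the remainder.
  remainder 47/12q - 47/12 ≠ 0; add k_6 = 47/12q - 47/12 to the basis.

S(f_1,k_5): lcm = p³. S = 3p²q - 2p² + p - ¼q - 7/4.
  leading term p²q: subtract (3p)·f_3 from 3p²q - 2p² + p - ¼q - 7/4 → -2p² + 12pq - 8p - ¼q - 7/4
  leading term p²: subtract (⅔)·k_4 from -2p² + 12pq - 8p - ¼q - 7/4 → 12pq - 529/12q + 385/12
  leading term pq: subtract (12)·f_3 from 12pq - 529/12q + 385/12 → 47/12q - 47/12
  leading term q: subtract (1)·k_6 from 47/12q - 47/12 → 0
  remainder 0.

S(f_2,k_5): leading monomials are coprime, so the S-polynomial reduces to 0 (Buchberger's first criterion).
S(f_3,k_5): lcm = pq. S = 3q² - 6q + 3.
  leading term q²: subtract (-2)·f_2 from 3q² - 6q + 3 → 0
  remainder 0.

S(k_4,k_5): lcm = p². S = 3pq + 2p - 263/12q + 203/12.
  leading term pq: subtract (3)·f_3 from 3pq + 2p - 263/12q + 203/12 → 2p - 119/12q + 95/12
  leading term p: subtract (2)·k_5 from 2p - 119/12q + 95/12 → -47/12q + 47/12
  leading term q: subtract (-1)·k_6 from -47/12q + 47/12 → 0
  remainder 0.

S(f_1,k_6): leading monomials are coprime, so the S-polynomial reduces to 0 (Buchberger's first criterion).
S(f_2,k_6): lcm = q². S = -q + 1.
  leading term q: subtract (-12/47)·k_6 from -q + 1 → 0
  remainder 0.

S(f_3,k_6): lcm = pq. S = p - 4q + 3.
  leading term p: subtract (1)·k_5 from p - 4q + 3 → -q + 1
  leading term q: subtract (-12/47)·k_6 from -q + 1 → 0
  remainder 0.

S(k_4,k_6): leading monomials are coprime, so the S-polynomial reduces to 0 (Buchberger's first criterion).
S(k_5,k_6): leading monomials are coprime, so the S-polynomial reduces to 0 (Buchberger's first criterion).
Every S-polynomial of the final basis reduces to 0, so we have a Gröbner basis.
Inter-reduce: drop elements whose leading term is divisible by another's, tail-reduce, and make monic.
Reduced Gröbner basis: {p - 1, q - 1}.
Label its elements g_1 = p - 1, g_2 = q - 1.

Reduce h = -9pq - 6p + 15 modulo G:
  leading term pq: subtract (-9q)·g_1 from -9pq - 6p + 15 → -6p - 9q + 15
  leading term p: subtract (-6)·g_1 from -6p - 9q + 15 → -9q + 9
  leading term q: subtract (-9)·g_2 from -9q + 9 → 0
  normal form = 0.
Since the normal form is 0, h ∈ I.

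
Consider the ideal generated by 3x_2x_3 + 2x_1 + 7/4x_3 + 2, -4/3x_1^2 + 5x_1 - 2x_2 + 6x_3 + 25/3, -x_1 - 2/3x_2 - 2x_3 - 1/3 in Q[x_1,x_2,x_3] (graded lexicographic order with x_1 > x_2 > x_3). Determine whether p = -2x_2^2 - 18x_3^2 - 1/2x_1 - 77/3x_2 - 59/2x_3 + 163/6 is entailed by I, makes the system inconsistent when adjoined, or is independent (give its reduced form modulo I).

-2x_2^2 - 18x_3^2 - 1/2x_1 - 77/3x_2 - 59/2x_3 + 163/6 lies in I (it reduces to 0).

First compute the reduced Gröbner basis of I by Buchberger's algorithm.
f_1 = 3x_2x_3 + 2x_1 + 7/4x_3 + 2, LT = x_2x_3.
f_2 = -4/3x_1^2 + 5x_1 - 2x_2 + 6x_3 + 25/3, LT = x_1^2.
f_3 = -x_1 - 2/3x_2 - 2x_3 - 1/3, LT = x_1.

S(f_2,f_3): lcm = x_1^2. S = -2/3x_1x_2 - 2x_1x_3 - 49/12x_1 + 3/2x_2 - 9/2x_3 - 25/4.
  leading term x_1x_2: subtract (2/3x_2)·f_3 from -2/3x_1x_2 - 2x_1x_3 - 49/12x_1 + 3/2x_2 - 9/2x_3 - 25/4 → -2x_1x_3 + 4/9x_2^2 + 4/3x_2x_3 - 49/12x_1 + 31/18x_2 - 9/2x_3 - 25/4
  leading term x_1x_3: subtract (2x_3)·f_3 from -2x_1x_3 + 4/9x_2^2 + 4/3x_2x_3 - 49/12x_1 + 31/18x_2 - 9/2x_3 - 25/4 → 4/9x_2^2 + 8/3x_2x_3 + 4x_3^2 - 49/12x_1 + 31/18x_2 - 23/6x_3 - 25/4
  leading term x_2^2: no divisor's leading term divides it; move 4/9x_2^2 to the remainder.
  leading term x_2x_3: subtract (8/9)·f_1 from 8/3x_2x_3 + 4x_3^2 - 49/12x_1 + 31/18x_2 - 23/6x_3 - 25/4 → 4x_3^2 - 211/36x_1 + 31/18x_2 - 97/18x_3 - 289/36
  leading term x_3^2: no divisor's leading term divides it; move 4x_3^2 to the remainder.
  leading term x_1: subtract (211/36)·f_3 from -211/36x_1 + 31/18x_2 - 97/18x_3 - 289/36 → 152/27x_2 + 19/3x_3 - 164/27
  leading term x_2: no divisor's leading term divides it; move 152/27x_2 to the remainder.
  leading term x_3: no divisor's leading term divides it; move 19/3x_3 to the remainder.
  leading term 1: no divisor's leading term divides it; move -164/27 to the remainder.
  remainder 4/9x_2^2 + 4x_3^2 + 152/27x_2 + 19/3x_3 - 164/27 ≠ 0; add h_4 = 4/9x_2^2 + 4x_3^2 + 152/27x_2 + 19/3x_3 - 164/27 to the basis.

S(f_1,h_4): lcm = x_2^2x_3. S = -9x_3^3 + 2/3x_1x_2 - 145/12x_2x_3 - 57/4x_3^2 + 2/3x_2 + 41/3x_3.
  leading term x_3^3: no divisor's leading term divides it; move -9x_3^3 to the remainder.
  leading term x_1x_2: subtract (-2/3x_2)·f_3 from 2/3x_1x_2 - 145/12x_2x_3 - 57/4x_3^2 + 2/3x_2 + 41/3x_3 → -4/9x_2^2 - 161/12x_2x_3 - 57/4x_3^2 + 4/9x_2 + 41/3x_3
  leading term x_2^2: subtract (-1)·h_4 from -4/9x_2^2 - 161/12x_2x_3 - 57/4x_3^2 + 4/9x_2 + 41/3x_3 → -161/12x_2x_3 - 41/4x_3^2 + 164/27x_2 + 20x_3 - 164/27
  leading term x_2x_3: subtract (-161/36)·f_1 from -161/12x_2x_3 - 41/4x_3^2 + 164/27x_2 + 20x_3 - 164/27 → -41/4x_3^2 + 161/18x_1 + 164/27x_2 + 4007/144x_3 + 155/54
  leading term x_3^2: no divisor's leading term divides it; move -41/4x_3^2 to the remainder.
  leading term x_1: subtract (-161/18)·f_3 from 161/18x_1 + 164/27x_2 + 4007/144x_3 + 155/54 → 1/9x_2 + 159/16x_3 - 1/9
  leading term x_2: no divisor's leading term divides it; move 1/9x_2 to the remainder.
  leading term x_3: no divisor's leading term divides it; move 159/16x_3 to the remainder.
  leading term 1: no divisor's leading term divides it; move -1/9 to the remainder.
  remainder -9x_3^3 - 41/4x_3^2 + 1/9x_2 + 159/16x_3 - 1/9 ≠ 0; add h_5 = -9x_3^3 - 41/4x_3^2 + 1/9x_2 + 159/16x_3 - 1/9 to the basis.

The other S-polynomials (S(f_1,f_2), S(f_1,f_3), S(f_2,h_4), S(f_3,h_4), S(f_1,h_5), S(f_2,h_5), S(f_3,h_5), S(h_4,h_5)) all reduce to 0 modulo the current basis, so we have a Gröbner basis.
Inter-reduce: drop elements whose leading term is divisible by another's, tail-reduce, and make monic.
Reduced Gröbner basis: {x_3^3 + 41/36x_3^2 - 1/81x_2 - 53/48x_3 + 1/81, x_2^2 + 9x_3^2 + 38/3x_2 + 57/4x_3 - 41/3, x_2x_3 - 4/9x_2 - 3/4x_3 + 4/9, x_1 + 2/3x_2 + 2x_3 + 1/3}.
Label its elements g_1 = x_3^3 + 41/36x_3^2 - 1/81x_2 - 53/48x_3 + 1/81, g_2 = x_2^2 + 9x_3^2 + 38/3x_2 + 57/4x_3 - 41/3, g_3 = x_2x_3 - 4/9x_2 - 3/4x_3 + 4/9, g_4 = x_1 + 2/3x_2 + 2x_3 + 1/3.

Reduce p = -2x_2^2 - 18x_3^2 - 1/2x_1 - 77/3x_2 - 59/2x_3 + 163/6 modulo G:
  leading term x_2^2: subtract (-2)·g_2 from -2x_2^2 - 18x_3^2 - 1/2x_1 - 77/3x_2 - 59/2x_3 + 163/6 → -1/2x_1 - 1/3x_2 - x_3 - 1/6
  leading term x_1: subtract (-1/2)·g_4 from -1/2x_1 - 1/3x_2 - x_3 - 1/6 → 0
  normal form = 0.
Since the normal form is 0, p ∈ I.

The remainder on division by a Gröbner basis is unique — it is the normal form.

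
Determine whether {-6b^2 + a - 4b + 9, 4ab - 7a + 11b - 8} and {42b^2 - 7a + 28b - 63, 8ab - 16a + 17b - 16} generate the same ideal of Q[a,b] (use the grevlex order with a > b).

No, the ideals differ.

For a fixed monomial order, each ideal has a unique reduced Gröbner basis; comparing bases decides equality.
Buchberger on the first generating set:
f_1 = -6b^2 + a - 4b + 9, LT = b^2.
f_2 = 4ab - 7a + 11b - 8, LT = ab.

S(f_1,f_2): lcm = ab^2. S = -1/6a^2 + 29/12ab - 11/4b^2 - 3/2a + 2b.
  leading term a^2: no divisor's leading term divides it; move -1/6a^2 to the remainder.
  leading term ab: subtract (29/48)·f_2 from 29/12ab - 11/4b^2 - 3/2a + 2b → -11/4b^2 + 131/48a - 223/48b + 29/6
  leading term b^2: subtract (11/24)·f_1 from -11/4b^2 + 131/48a - 223/48b + 29/6 → 109/48a - 45/16b + 17/24
  leading term a: no divisor's leading term divides it; move 109/48a to the remainder.
  leading term b: no divisor's leading term divides it; move -45/16b to the remainder.
  leading term 1: no divisor's leading term divides it; move 17/24 to the remainder.
  remainder -1/6a^2 + 109/48a - 45/16b + 17/24 ≠ 0; add g_3 = -1/6a^2 + 109/48a - 45/16b + 17/24 to the basis.

S(f_1,g_3): leading monomials are coprime, so the S-polynomial reduces to 0 (Buchberger's first criterion).
S(f_2,g_3): lcm = a^2b. S = -7/4a^2 + 131/8ab - 135/8b^2 - 2a + 17/4b.
  leading term a^2: subtract (21/2)·g_3 from -7/4a^2 + 131/8ab - 135/8b^2 - 2a + 17/4b → 131/8ab - 135/8b^2 - 827/32a + 1081/32b - 119/16
  leading term ab: subtract (131/32)·f_2 from 131/8ab - 135/8b^2 - 827/32a + 1081/32b - 119/16 → -135/8b^2 + 45/16a - 45/4b + 405/16
  leading term b^2: subtract (45/16)·f_1 from -135/8b^2 + 45/16a - 45/4b + 405/16 → 0
  remainder 0.

Every S-polynomial of the final basis reduces to 0, so we have a Gröbner basis.
Inter-reduce: drop elements whose leading term is divisible by another's, tail-reduce, and make monic.
Reduced Gröbner basis: {a^2 - 109/8a + 135/8b - 17/4, ab - 7/4a + 11/4b - 2, b^2 - 1/6a + 2/3b - 3/2}.

Buchberger on the second generating set:
h_1 = 42b^2 - 7a + 28b - 63, LT = b^2.
h_2 = 8ab - 16a + 17b - 16, LT = ab.

S(h_1,h_2): lcm = ab^2. S = -1/6a^2 + 8/3ab - 17/8b^2 - 3/2a + 2b.
  leading term a^2: no divisor's leading term divides it; move -1/6a^2 to the remainder.
  leading term ab: subtract (1/3)·h_2 from 8/3ab - 17/8b^2 - 3/2a + 2b → -17/8b^2 + 23/6a - 11/3b + 16/3
  leading term b^2: subtract (-17/336)·h_1 from -17/8b^2 + 23/6a - 11/3b + 16/3 → 167/48a - 9/4b + 103/48
  leading term a: no divisor's leading term divides it; move 167/48a to the remainder.
  leading term b: no divisor's leading term divides it; move -9/4b to the remainder.
  leading term 1: no divisor's leading term divides it; move 103/48 to the remainder.
  remainder -1/6a^2 + 167/48a - 9/4b + 103/48 ≠ 0; add k_3 = -1/6a^2 + 167/48a - 9/4b + 103/48 to the basis.

S(h_1,k_3): leading monomials are coprime, so the S-polynomial reduces to 0 (Buchberger's first criterion).
S(h_2,k_3): lcm = a^2b. S = -2a^2 + 23ab - 27/2b^2 - 2a + 103/8b.
  leading term a^2: subtract (12)·k_3 from -2a^2 + 23ab - 27/2b^2 - 2a + 103/8b → 23ab - 27/2b^2 - 175/4a + 319/8b - 103/4
  leading term ab: subtract (23/8)·h_2 from 23ab - 27/2b^2 - 175/4a + 319/8b - 103/4 → -27/2b^2 + 9/4a - 9b + 81/4
  leading term b^2: subtract (-9/28)·h_1 from -27/2b^2 + 9/4a - 9b + 81/4 → 0
  remainder 0.

Every S-polynomial of the final basis reduces to 0, so we have a Gröbner basis.
Inter-reduce: drop elements whose leading term is divisible by another's, tail-reduce, and make monic.
Reduced Gröbner basis: {a^2 - 167/8a + 27/2b - 103/8, ab - 2a + 17/8b - 2, b^2 - 1/6a + 2/3b - 3/2}.

These differ, so the ideals are not equal.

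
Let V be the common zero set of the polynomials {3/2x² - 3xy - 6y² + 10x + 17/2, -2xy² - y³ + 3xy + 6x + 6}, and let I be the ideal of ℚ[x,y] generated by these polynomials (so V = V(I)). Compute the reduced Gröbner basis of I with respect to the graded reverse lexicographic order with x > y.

G = {y⁴ - 73/66y³ + 21/22xy - 212/33y² - 3/11x + 64/11y - 3/11, xy² + ½y³ - 3/2xy - 3x - 3, x² - 2xy - 4y² + 20/3x + 17/3}

This is the nonlinear analogue of row-reducing a linear system.

f_1 = 3/2x² - 3xy - 6y² + 10x + 17/2, LT = x².
f_2 = -2xy² - y³ + 3xy + 6x + 6, LT = xy².

S(f_1,f_2): lcm = x²y². S = -5/2xy³ - 4y⁴ + 3/2x²y + 20/3xy² + 3x² + 17/3y² + 3x.
  leading term xy³: subtract (5/4y)·f_2 from -5/2xy³ - 4y⁴ + 3/2x²y + 20/3xy² + 3x² + 17/3y² + 3x → -11/4y⁴ + 3/2x²y + 35/12xy² + 3x² - 15/2xy + 17/3y² + 3x - 15/2y
  leading term y⁴: no divisor's leading term divides it; move -11/4y⁴ to the remainder.
  leading term x²y: subtract (y)·f_1 from 3/2x²y + 35/12xy² + 3x² - 15/2xy + 17/3y² + 3x - 15/2y → 71/12xy² + 6y³ + 3x² - 35/2xy + 17/3y² + 3x - 16y
  leading term xy²: subtract (-71/24)·f_2 from 71/12xy² + 6y³ + 3x² - 35/2xy + 17/3y² + 3x - 16y → 73/24y³ + 3x² - 69/8xy + 17/3y² + 83/4x - 16y + 71/4
  leading term y³: no divisor's leading term divides it; move 73/24y³ to the remainder.
  leading term x²: subtract (2)·f_1 from 3x² - 69/8xy + 17/3y² + 83/4x - 16y + 71/4 → -21/8xy + 53/3y² + ¾x - 16y + ¾
  leading term xy: no divisor's leading term divides it; move -21/8xy to the remainder.
  leading term y²: no divisor's leading term divides it; move 53/3y² to the remainder.
  leading term x: no divisor's leading term divides it; move ¾x to the remainder.
  leading term y: no divisor's leading term divides it; move -16y to the remainder.
  leading term 1: no divisor's leading term divides it; move ¾ to the remainder.
  remainder -11/4y⁴ + 73/24y³ - 21/8xy + 53/3y² + ¾x - 16y + ¾ ≠ 0; add g_3 = -11/4y⁴ + 73/24y³ - 21/8xy + 53/3y² + ¾x - 16y + ¾ to the basis.

S(f_1,g_3): leading monomials are coprime, so the S-polynomial reduces to 0 (Buchberger's first criterion).
S(f_2,g_3): lcm = xy⁴. S = ½y⁵ - 13/33xy³ - 21/22x²y + 113/33xy² + 3/11x² - 64/11xy - 3y² + 3/11x.
  leading term y⁵: subtract (-2/11y)·g_3 from ½y⁵ - 13/33xy³ - 21/22x²y + 113/33xy² + 3/11x² - 64/11xy - 3y² + 3/11x → -13/33xy³ + 73/132y⁴ - 21/22x²y + 389/132xy² + 106/33y³ + 3/11x² - 125/22xy - 65/11y² + 3/11x + 3/22y
  leading term xy³: subtract (13/66y)·f_2 from -13/33xy³ + 73/132y⁴ - 21/22x²y + 389/132xy² + 106/33y³ + 3/11x² - 125/22xy - 65/11y² + 3/11x + 3/22y → ¾y⁴ - 21/22x²y + 311/132xy² + 106/33y³ + 3/11x² - 151/22xy - 65/11y² + 3/11x - 23/22y
  leading term y⁴: subtract (-3/11)·g_3 from ¾y⁴ - 21/22x²y + 311/132xy² + 106/33y³ + 3/11x² - 151/22xy - 65/11y² + 3/11x - 23/22y → -21/22x²y + 311/132xy² + 97/24y³ + 3/11x² - 667/88xy - 12/11y² + 21/44x - 119/22y + 9/44
  leading term x²y: subtract (-7/11y)·f_1 from -21/22x²y + 311/132xy² + 97/24y³ + 3/11x² - 667/88xy - 12/11y² + 21/44x - 119/22y + 9/44 → 59/132xy² + 59/264y³ + 3/11x² - 107/88xy - 12/11y² + 21/44x + 9/44
  leading term xy²: subtract (-59/264)·f_2 from 59/132xy² + 59/264y³ + 3/11x² - 107/88xy - 12/11y² + 21/44x + 9/44 → 3/11x² - 6/11xy - 12/11y² + 20/11x + 17/11
  leading term x²: subtract (2/11)·f_1 from 3/11x² - 6/11xy - 12/11y² + 20/11x + 17/11 → 0
  remainder 0.

Every S-polynomial of the final basis reduces to 0, so we have a Gröbner basis.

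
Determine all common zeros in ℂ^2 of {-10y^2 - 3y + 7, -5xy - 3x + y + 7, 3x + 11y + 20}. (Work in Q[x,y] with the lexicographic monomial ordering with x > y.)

Compute a lex Gröbner basis by Buchberger's algorithm.
f_1 = -10y^2 - 3y + 7, LT = y^2.
f_2 = -5xy - 3x + y + 7, LT = xy.
f_3 = 3x + 11y + 20, LT = x.

S(f_1,f_2): lcm = xy^2. S = -3/10xy - 7/10x + 1/5y^2 + 7/5y.
  reduce S modulo (f_1, f_2, f_3):
  remainder 239/75y + 239/75 ≠ 0; add h_4 = 239/75y + 239/75 to the basis.

The other S-polynomials (S(f_1,f_3), S(f_2,f_3), S(f_1,h_4), S(f_2,h_4), S(f_3,h_4)) all reduce to 0 modulo the current basis, so we have a Gröbner basis.
Inter-reduce: drop elements whose leading term is divisible by another's, tail-reduce, and make monic.
Reduced Gröbner basis: {x + 3, y + 1}.

Since the basis is lex-ordered, y + 1 is univariate in y. Its roots are {-1}. Back-substituting each root into the other basis elements fixes the other coordinates.
  y = -1: the earlier basis element becomes x + 3 = 0, giving x = -3 — point (-3, -1).

{(-3, -1)}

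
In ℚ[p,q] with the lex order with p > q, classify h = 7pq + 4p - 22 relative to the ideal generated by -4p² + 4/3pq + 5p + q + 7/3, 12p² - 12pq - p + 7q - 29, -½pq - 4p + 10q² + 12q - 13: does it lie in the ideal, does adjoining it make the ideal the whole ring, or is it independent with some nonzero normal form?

7pq + 4p - 22 lies in I (it reduces to 0).

First compute the reduced Gröbner basis of I by Buchberger's algorithm.
f_1 = -4p² + 4/3pq + 5p + q + 7/3, LT = p².
f_2 = 12p² - 12pq - p + 7q - 29, LT = p².
f_3 = -½pq - 4p + 10q² + 12q - 13, LT = pq.

S(f_1,f_2): lcm = p². S = ⅔pq - 7/6p - ⅚q + 11/6.
  reduce S modulo (f_1, f_2, f_3):
  remainder -13/2p + 40/3q² + 91/6q - 31/2 ≠ 0; add k_4 = -13/2p + 40/3q² + 91/6q - 31/2 to the basis.

S(f_1,f_3): lcm = p²q. S = -8p² + 59/3pq² + 91/4pq - 26p - ¼q² - 7/12q.
  reduce S modulo (f_1, f_2, f_3, k_4):
  remainder 1180/3q³ - 4929/52q² - 15959/12q + 80447/78 ≠ 0; add k_5 = 1180/3q³ - 4929/52q² - 15959/12q + 80447/78 to the basis.

S(f_2,f_3): lcm = p²q. S = -8p² + 19pq² + 287/12pq - 26p + 7/12q² - 29/12q.
  reduce S modulo (f_1, f_2, f_3, k_4, k_5):
  remainder 11398/2301q² + 300/59q - 23098/2301 ≠ 0; add k_6 = 11398/2301q² + 300/59q - 23098/2301 to the basis.

S(f_1,k_4): lcm = p². S = 80/39pq² + 2pq - 189/52p - ¼q - 7/12.
  reduce S modulo (f_1, f_2, f_3, k_4, k_5, k_6):
  remainder -181513/1333566q + 181513/1333566 ≠ 0; add k_7 = -181513/1333566q + 181513/1333566 to the basis.

The other S-polynomials (S(f_2,k_4), S(f_3,k_4), S(f_1,k_5), S(f_2,k_5), S(f_3,k_5), S(k_4,k_5), S(f_1,k_6), S(f_2,k_6), S(f_3,k_6), S(k_4,k_6), S(k_5,k_6), S(f_1,k_7), S(f_2,k_7), S(f_3,k_7), S(k_4,k_7), S(k_5,k_7), S(k_6,k_7)) all reduce to 0 modulo the current basis, so we have a Gröbner basis.
Inter-reduce: drop elements whose leading term is divisible by another's, tail-reduce, and make monic.
Reduced Gröbner basis: {p - 2, q - 1}.
Label its elements g_1 = p - 2, g_2 = q - 1.

Reduce h = 7pq + 4p - 22 modulo G:
  leading term pq: subtract (7q)·g_1 from 7pq + 4p - 22 → 4p + 14q - 22
  leading term p: subtract (4)·g_1 from 4p + 14q - 22 → 14q - 14
  leading term q: subtract (14)·g_2 from 14q - 14 → 0
  normal form = 0.
Since the normal form is 0, h ∈ I.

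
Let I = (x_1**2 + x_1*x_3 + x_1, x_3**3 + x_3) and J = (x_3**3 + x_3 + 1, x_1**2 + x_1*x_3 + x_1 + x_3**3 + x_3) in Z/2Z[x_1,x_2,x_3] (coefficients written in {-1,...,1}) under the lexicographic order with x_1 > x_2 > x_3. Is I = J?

No, the ideals differ.

Equality of ideals is decidable: compute both reduced Gröbner bases (unique for the ordering) and check whether they agree.
Buchberger on the first generating set:
f_1 = x_1**2 + x_1*x_3 + x_1, LT = x_1**2.
f_2 = x_3**3 + x_3, LT = x_3**3.

S(f_1,f_2): leading monomials are coprime, so the S-polynomial reduces to 0 (Buchberger's first criterion).
Every S-polynomial of the final basis reduces to 0, so we have a Gröbner basis.
Inter-reduce: drop elements whose leading term is divisible by another's, tail-reduce, and make monic.
Reduced Gröbner basis: {x_1**2 + x_1*x_3 + x_1, x_3**3 + x_3}.

Buchberger on the second generating set:
h_1 = x_3**3 + x_3 + 1, LT = x_3**3.
h_2 = x_1**2 + x_1*x_3 + x_1 + x_3**3 + x_3, LT = x_1**2.

S(h_1,h_2): leading monomials are coprime, so the S-polynomial reduces to 0 (Buchberger's first criterion).
Every S-polynomial of the final basis reduces to 0, so we have a Gröbner basis.
Inter-reduce: drop elements whose leading term is divisible by another's, tail-reduce, and make monic.
Reduced Gröbner basis: {x_1**2 + x_1*x_3 + x_1 + 1, x_3**3 + x_3 + 1}.

These differ, so the ideals are not equal.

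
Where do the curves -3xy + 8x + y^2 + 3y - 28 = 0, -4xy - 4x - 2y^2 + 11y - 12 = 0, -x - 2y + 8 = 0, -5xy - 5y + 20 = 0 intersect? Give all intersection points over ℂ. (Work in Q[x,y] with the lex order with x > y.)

Compute a lex Gröbner basis by Buchberger's algorithm.
f_1 = -3xy + 8x + y^2 + 3y - 28, LT = xy.
f_2 = -4xy - 4x - 2y^2 + 11y - 12, LT = xy.
f_3 = -x - 2y + 8, LT = x.
f_4 = -5xy - 5y + 20, LT = xy.

S(f_1,f_2): lcm = xy. S = -11/3x - 5/6y^2 + 7/4y + 19/3.
  leading term x: subtract (11/3)·f_3 from -11/3x - 5/6y^2 + 7/4y + 19/3 → -5/6y^2 + 109/12y - 23
  leading term y^2: no divisor's leading term divides it; move -5/6y^2 to the remainder.
  leading term y: no divisor's leading term divides it; move 109/12y to the remainder.
  leading term 1: no divisor's leading term divides it; move -23 to the remainder.
  remainder -5/6y^2 + 109/12y - 23 ≠ 0; add h_5 = -5/6y^2 + 109/12y - 23 to the basis.

S(f_1,f_3): lcm = xy. S = -8/3x - 7/3y^2 + 7y + 28/3.
  leading term x: subtract (8/3)·f_3 from -8/3x - 7/3y^2 + 7y + 28/3 → -7/3y^2 + 37/3y - 12
  leading term y^2: subtract (14/5)·h_5 from -7/3y^2 + 37/3y - 12 → -131/10y + 262/5
  leading term y: no divisor's leading term divides it; move -131/10y to the remainder.
  leading term 1: no divisor's leading term divides it; move 262/5 to the remainder.
  remainder -131/10y + 262/5 ≠ 0; add h_6 = -131/10y + 262/5 to the basis.

S(f_1,f_4): lcm = xy. S = -8/3x - 1/3y^2 - 2y + 40/3.
  leading term x: subtract (8/3)·f_3 from -8/3x - 1/3y^2 - 2y + 40/3 → -1/3y^2 + 10/3y - 8
  leading term y^2: subtract (2/5)·h_5 from -1/3y^2 + 10/3y - 8 → -3/10y + 6/5
  leading term y: subtract (3/131)·h_6 from -3/10y + 6/5 → 0
  remainder 0.

S(f_2,f_3): lcm = xy. S = x - 3/2y^2 + 21/4y + 3.
  leading term x: subtract (-1)·f_3 from x - 3/2y^2 + 21/4y + 3 → -3/2y^2 + 13/4y + 11
  leading term y^2: subtract (9/5)·h_5 from -3/2y^2 + 13/4y + 11 → -131/10y + 262/5
  leading term y: subtract (1)·h_6 from -131/10y + 262/5 → 0
  remainder 0.

S(f_2,f_4): lcm = xy. S = x + 1/2y^2 - 15/4y + 7.
  leading term x: subtract (-1)·f_3 from x + 1/2y^2 - 15/4y + 7 → 1/2y^2 - 23/4y + 15
  leading term y^2: subtract (-3/5)·h_5 from 1/2y^2 - 23/4y + 15 → -3/10y + 6/5
  leading term y: subtract (3/131)·h_6 from -3/10y + 6/5 → 0
  remainder 0.

S(f_3,f_4): lcm = xy. S = 2y^2 - 9y + 4.
  leading term y^2: subtract (-12/5)·h_5 from 2y^2 - 9y + 4 → 64/5y - 256/5
  leading term y: subtract (-128/131)·h_6 from 64/5y - 256/5 → 0
  remainder 0.

S(f_1,h_5): lcm = xy^2. S = 247/30xy - 138/5x - 1/3y^3 - y^2 + 28/3y.
  leading term xy: subtract (-247/90)·f_1 from 247/30xy - 138/5x - 1/3y^3 - y^2 + 28/3y → -254/45x - 1/3y^3 + 157/90y^2 + 527/30y - 3458/45
  leading term x: subtract (254/45)·f_3 from -254/45x - 1/3y^3 + 157/90y^2 + 527/30y - 3458/45 → -1/3y^3 + 157/90y^2 + 2597/90y - 122
  leading term y^3: subtract (2/5y)·h_5 from -1/3y^3 + 157/90y^2 + 2597/90y - 122 → -17/9y^2 + 685/18y - 122
  leading term y^2: subtract (34/15)·h_5 from -17/9y^2 + 685/18y - 122 → 262/15y - 1048/15
  leading term y: subtract (-4/3)·h_6 from 262/15y - 1048/15 → 0
  remainder 0.

S(f_2,h_5): lcm = xy^2. S = 119/10xy - 138/5x + 1/2y^3 - 11/4y^2 + 3y.
  leading term xy: subtract (-119/30)·f_1 from 119/10xy - 138/5x + 1/2y^3 - 11/4y^2 + 3y → 62/15x + 1/2y^3 + 73/60y^2 + 149/10y - 1666/15
  leading term x: subtract (-62/15)·f_3 from 62/15x + 1/2y^3 + 73/60y^2 + 149/10y - 1666/15 → 1/2y^3 + 73/60y^2 + 199/30y - 78
  leading term y^3: subtract (-3/5y)·h_5 from 1/2y^3 + 73/60y^2 + 199/30y - 78 → 20/3y^2 - 43/6y - 78
  leading term y^2: subtract (-8)·h_5 from 20/3y^2 - 43/6y - 78 → 131/2y - 262
  leading term y: subtract (-5)·h_6 from 131/2y - 262 → 0
  remainder 0.

S(f_3,h_5): leading monomials are coprime, so the S-polynomial reduces to 0 (Buchberger's first criterion).
S(f_4,h_5): lcm = xy^2. S = 109/10xy - 138/5x + y^2 - 4y.
  leading term xy: subtract (-109/30)·f_1 from 109/10xy - 138/5x + y^2 - 4y → 22/15x + 139/30y^2 + 69/10y - 1526/15
  leading term x: subtract (-22/15)·f_3 from 22/15x + 139/30y^2 + 69/10y - 1526/15 → 139/30y^2 + 119/30y - 90
  leading term y^2: subtract (-139/25)·h_5 from 139/30y^2 + 119/30y - 90 → 5447/100y - 5447/25
  leading term y: subtract (-5447/1310)·h_6 from 5447/100y - 5447/25 → 0
  remainder 0.

S(f_1,h_6): lcm = xy. S = 4/3x - 1/3y^2 - y + 28/3.
  leading term x: subtract (-4/3)·f_3 from 4/3x - 1/3y^2 - y + 28/3 → -1/3y^2 - 11/3y + 20
  leading term y^2: subtract (2/5)·h_5 from -1/3y^2 - 11/3y + 20 → -73/10y + 146/5
  leading term y: subtract (73/131)·h_6 from -73/10y + 146/5 → 0
  remainder 0.

S(f_2,h_6): lcm = xy. S = 5x + 1/2y^2 - 11/4y + 3.
  leading term x: subtract (-5)·f_3 from 5x + 1/2y^2 - 11/4y + 3 → 1/2y^2 - 51/4y + 43
  leading term y^2: subtract (-3/5)·h_5 from 1/2y^2 - 51/4y + 43 → -73/10y + 146/5
  leading term y: subtract (73/131)·h_6 from -73/10y + 146/5 → 0
  remainder 0.

S(f_3,h_6): leading monomials are coprime, so the S-polynomial reduces to 0 (Buchberger's first criterion).
S(f_4,h_6): lcm = xy. S = 4x + y - 4.
  leading term x: subtract (-4)·f_3 from 4x + y - 4 → -7y + 28
  leading term y: subtract (70/131)·h_6 from -7y + 28 → 0
  remainder 0.

S(h_5,h_6): lcm = y^2. S = -69/10y + 138/5.
  leading term y: subtract (69/131)·h_6 from -69/10y + 138/5 → 0
  remainder 0.

Every S-polynomial of the final basis reduces to 0, so we have a Gröbner basis.
Inter-reduce: drop elements whose leading term is divisible by another's, tail-reduce, and make monic.
Reduced Gröbner basis: {x, y - 4}.

The lex basis is triangular: the last element involves only y. Solving y - 4 = 0 gives y ∈ {4}; substituting each value into the earlier elements determines the remaining variables.
  y = 4: the earlier basis element becomes x = 0, giving x = 0 — point (0, 4).
This is the nonlinear analogue of row-reducing a linear system.

{(0, 4)}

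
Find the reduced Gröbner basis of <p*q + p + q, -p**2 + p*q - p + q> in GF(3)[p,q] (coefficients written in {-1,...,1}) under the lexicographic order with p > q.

The reduced Gröbner basis is the canonical form of the ideal for this ordering.

f_1 = p*q + p + q, LT = p*q.
f_2 = -p**2 + p*q - p + q, LT = p**2.

S(f_1,f_2): lcm = p**2*q. S = p**2 + p*q**2 + q**2.
  reduce S modulo (f_1, f_2):
  remainder -p + q ≠ 0; add g_3 = -p + q to the basis.

S(f_1,g_3): lcm = p*q. S = p + q**2 + q.
  reduce S modulo (f_1, f_2, g_3):
  remainder q**2 - q ≠ 0; add g_4 = q**2 - q to the basis.

The other S-polynomials (S(f_2,g_3), S(f_1,g_4), S(f_2,g_4), S(g_3,g_4)) all reduce to 0 modulo the current basis, so we have a Gröbner basis.
Inter-reduce: drop elements whose leading term is divisible by another's, tail-reduce, and make monic.

G = {p - q, q**2 - q}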